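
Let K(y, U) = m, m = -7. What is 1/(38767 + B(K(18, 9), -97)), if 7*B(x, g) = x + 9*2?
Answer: 7/271380 ≈ 2.5794e-5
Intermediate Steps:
K(y, U) = -7
B(x, g) = 18/7 + x/7 (B(x, g) = (x + 9*2)/7 = (x + 18)/7 = (18 + x)/7 = 18/7 + x/7)
1/(38767 + B(K(18, 9), -97)) = 1/(38767 + (18/7 + (⅐)*(-7))) = 1/(38767 + (18/7 - 1)) = 1/(38767 + 11/7) = 1/(271380/7) = 7/271380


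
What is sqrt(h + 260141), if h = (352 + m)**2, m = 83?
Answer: sqrt(449366) ≈ 670.35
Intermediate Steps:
h = 189225 (h = (352 + 83)**2 = 435**2 = 189225)
sqrt(h + 260141) = sqrt(189225 + 260141) = sqrt(449366)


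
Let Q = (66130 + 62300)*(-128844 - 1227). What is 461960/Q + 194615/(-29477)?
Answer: -325106079841087/49241383120881 ≈ -6.6023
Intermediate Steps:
Q = -16705018530 (Q = 128430*(-130071) = -16705018530)
461960/Q + 194615/(-29477) = 461960/(-16705018530) + 194615/(-29477) = 461960*(-1/16705018530) + 194615*(-1/29477) = -46196/1670501853 - 194615/29477 = -325106079841087/49241383120881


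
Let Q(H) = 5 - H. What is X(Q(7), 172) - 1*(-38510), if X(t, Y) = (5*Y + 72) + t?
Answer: 39440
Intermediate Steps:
X(t, Y) = 72 + t + 5*Y (X(t, Y) = (72 + 5*Y) + t = 72 + t + 5*Y)
X(Q(7), 172) - 1*(-38510) = (72 + (5 - 1*7) + 5*172) - 1*(-38510) = (72 + (5 - 7) + 860) + 38510 = (72 - 2 + 860) + 38510 = 930 + 38510 = 39440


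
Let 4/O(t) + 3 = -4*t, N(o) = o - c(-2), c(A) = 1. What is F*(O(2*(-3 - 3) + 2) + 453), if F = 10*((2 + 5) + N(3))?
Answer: 1508850/37 ≈ 40780.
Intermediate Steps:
N(o) = -1 + o (N(o) = o - 1*1 = o - 1 = -1 + o)
F = 90 (F = 10*((2 + 5) + (-1 + 3)) = 10*(7 + 2) = 10*9 = 90)
O(t) = 4/(-3 - 4*t)
F*(O(2*(-3 - 3) + 2) + 453) = 90*(-4/(3 + 4*(2*(-3 - 3) + 2)) + 453) = 90*(-4/(3 + 4*(2*(-6) + 2)) + 453) = 90*(-4/(3 + 4*(-12 + 2)) + 453) = 90*(-4/(3 + 4*(-10)) + 453) = 90*(-4/(3 - 40) + 453) = 90*(-4/(-37) + 453) = 90*(-4*(-1/37) + 453) = 90*(4/37 + 453) = 90*(16765/37) = 1508850/37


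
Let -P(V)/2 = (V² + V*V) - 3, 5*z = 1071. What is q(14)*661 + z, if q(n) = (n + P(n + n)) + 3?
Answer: -10287394/5 ≈ -2.0575e+6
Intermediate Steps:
z = 1071/5 (z = (⅕)*1071 = 1071/5 ≈ 214.20)
P(V) = 6 - 4*V² (P(V) = -2*((V² + V*V) - 3) = -2*((V² + V²) - 3) = -2*(2*V² - 3) = -2*(-3 + 2*V²) = 6 - 4*V²)
q(n) = 9 + n - 16*n² (q(n) = (n + (6 - 4*(n + n)²)) + 3 = (n + (6 - 4*4*n²)) + 3 = (n + (6 - 16*n²)) + 3 = (6 + n - 16*n²) + 3 = 9 + n - 16*n²)
q(14)*661 + z = (9 + 14 - 16*14²)*661 + 1071/5 = (9 + 14 - 16*196)*661 + 1071/5 = (9 + 14 - 3136)*661 + 1071/5 = -3113*661 + 1071/5 = -2057693 + 1071/5 = -10287394/5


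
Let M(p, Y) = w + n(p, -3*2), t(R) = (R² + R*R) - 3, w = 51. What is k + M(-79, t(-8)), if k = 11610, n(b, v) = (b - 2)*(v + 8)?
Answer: 11499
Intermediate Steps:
n(b, v) = (-2 + b)*(8 + v)
t(R) = -3 + 2*R² (t(R) = (R² + R²) - 3 = 2*R² - 3 = -3 + 2*R²)
M(p, Y) = 47 + 2*p (M(p, Y) = 51 + (-16 - (-6)*2 + 8*p + p*(-3*2)) = 51 + (-16 - 2*(-6) + 8*p + p*(-6)) = 51 + (-16 + 12 + 8*p - 6*p) = 51 + (-4 + 2*p) = 47 + 2*p)
k + M(-79, t(-8)) = 11610 + (47 + 2*(-79)) = 11610 + (47 - 158) = 11610 - 111 = 11499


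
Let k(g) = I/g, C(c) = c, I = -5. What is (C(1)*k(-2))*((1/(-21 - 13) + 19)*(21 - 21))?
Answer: 0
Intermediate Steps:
k(g) = -5/g
(C(1)*k(-2))*((1/(-21 - 13) + 19)*(21 - 21)) = (1*(-5/(-2)))*((1/(-21 - 13) + 19)*(21 - 21)) = (1*(-5*(-½)))*((1/(-34) + 19)*0) = (1*(5/2))*((-1/34 + 19)*0) = 5*((645/34)*0)/2 = (5/2)*0 = 0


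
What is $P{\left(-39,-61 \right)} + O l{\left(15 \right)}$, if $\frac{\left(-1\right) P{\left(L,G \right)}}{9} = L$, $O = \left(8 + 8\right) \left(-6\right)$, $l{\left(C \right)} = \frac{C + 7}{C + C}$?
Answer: $\frac{1403}{5} \approx 280.6$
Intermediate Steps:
$l{\left(C \right)} = \frac{7 + C}{2 C}$
$O = -96$ ($O = 16 \left(-6\right) = -96$)
$P{\left(L,G \right)} = - 9 L$
$P{\left(-39,-61 \right)} + O l{\left(15 \right)} = \left(-9\right) \left(-39\right) - 96 \frac{7 + 15}{2 \cdot 15} = 351 - 96 \cdot \frac{1}{2} \cdot \frac{1}{15} \cdot 22 = 351 - \frac{352}{5} = \frac{1403}{5}$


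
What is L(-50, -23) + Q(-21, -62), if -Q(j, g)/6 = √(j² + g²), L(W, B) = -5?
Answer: -5 - 6*√4285 ≈ -397.76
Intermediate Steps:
Q(j, g) = -6*√(g² + j²) (Q(j, g) = -6*√(j² + g²) = -6*√(g² + j²))
L(-50, -23) + Q(-21, -62) = -5 - 6*√((-62)² + (-21)²) = -5 - 6*√(3844 + 441) = -5 - 6*√4285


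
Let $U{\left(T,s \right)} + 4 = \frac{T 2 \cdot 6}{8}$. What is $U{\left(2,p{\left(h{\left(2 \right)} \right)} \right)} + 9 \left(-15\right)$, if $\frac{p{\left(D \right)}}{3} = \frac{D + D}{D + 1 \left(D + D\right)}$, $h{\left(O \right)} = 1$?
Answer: $-136$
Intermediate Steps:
$p{\left(D \right)} = 2$ ($p{\left(D \right)} = 3 \frac{D + D}{D + 1 \left(D + D\right)} = 3 \frac{2 D}{D + 1 \cdot 2 D} = 3 \frac{2 D}{D + 2 D} = 3 \frac{2 D}{3 D} = 3 \cdot 2 D \frac{1}{3 D} = 3 \cdot \frac{2}{3} = 2$)
$U{\left(T,s \right)} = -4 + \frac{3 T}{2}$ ($U{\left(T,s \right)} = -4 + \frac{T 2 \cdot 6}{8} = -4 + 2 T 6 \cdot \frac{1}{8} = -4 + 12 T \frac{1}{8} = -4 + \frac{3 T}{2}$)
$U{\left(2,p{\left(h{\left(2 \right)} \right)} \right)} + 9 \left(-15\right) = \left(-4 + \frac{3}{2} \cdot 2\right) + 9 \left(-15\right) = \left(-4 + 3\right) - 135 = -1 - 135 = -136$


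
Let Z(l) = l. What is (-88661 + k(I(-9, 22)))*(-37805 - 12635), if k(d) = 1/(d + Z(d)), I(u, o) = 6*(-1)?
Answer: 13416195130/3 ≈ 4.4721e+9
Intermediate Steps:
I(u, o) = -6
k(d) = 1/(2*d) (k(d) = 1/(d + d) = 1/(2*d))
(-88661 + k(I(-9, 22)))*(-37805 - 12635) = (-88661 + (½)/(-6))*(-37805 - 12635) = (-88661 + (½)*(-⅙))*(-50440) = (-88661 - 1/12)*(-50440) = -1063933/12*(-50440) = 13416195130/3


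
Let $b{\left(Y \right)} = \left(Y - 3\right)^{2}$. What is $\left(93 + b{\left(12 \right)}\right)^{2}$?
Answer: $30276$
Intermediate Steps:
$b{\left(Y \right)} = \left(-3 + Y\right)^{2}$
$\left(93 + b{\left(12 \right)}\right)^{2} = \left(93 + \left(-3 + 12\right)^{2}\right)^{2} = \left(93 + 9^{2}\right)^{2} = \left(93 + 81\right)^{2} = 174^{2} = 30276$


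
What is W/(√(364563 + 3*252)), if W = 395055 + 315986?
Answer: 711041*√40591/121773 ≈ 1176.4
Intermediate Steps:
W = 711041
W/(√(364563 + 3*252)) = 711041/(√(364563 + 3*252)) = 711041/(√(364563 + 756)) = 711041/(√365319) = 711041/((3*√40591)) = 711041*(√40591/121773) = 711041*√40591/121773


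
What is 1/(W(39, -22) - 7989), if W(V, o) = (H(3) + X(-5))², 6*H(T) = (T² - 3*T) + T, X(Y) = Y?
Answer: -4/31875 ≈ -0.00012549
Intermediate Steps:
H(T) = -T/3 + T²/6 (H(T) = ((T² - 3*T) + T)/6 = (T² - 2*T)/6 = -T/3 + T²/6)
W(V, o) = 81/4 (W(V, o) = ((⅙)*3*(-2 + 3) - 5)² = ((⅙)*3*1 - 5)² = (½ - 5)² = (-9/2)² = 81/4)
1/(W(39, -22) - 7989) = 1/(81/4 - 7989) = 1/(-31875/4) = -4/31875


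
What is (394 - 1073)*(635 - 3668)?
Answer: 2059407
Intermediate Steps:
(394 - 1073)*(635 - 3668) = -679*(-3033) = 2059407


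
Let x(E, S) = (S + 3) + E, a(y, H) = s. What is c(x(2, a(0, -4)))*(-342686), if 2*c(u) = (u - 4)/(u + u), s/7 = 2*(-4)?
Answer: -554345/6 ≈ -92391.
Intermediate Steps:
s = -56 (s = 7*(2*(-4)) = 7*(-8) = -56)
a(y, H) = -56
x(E, S) = 3 + E + S (x(E, S) = (3 + S) + E = 3 + E + S)
c(u) = (-4 + u)/(4*u) (c(u) = ((u - 4)/(u + u))/2 = ((-4 + u)/((2*u)))/2 = ((-4 + u)*(1/(2*u)))/2 = ((-4 + u)/(2*u))/2 = (-4 + u)/(4*u))
c(x(2, a(0, -4)))*(-342686) = ((-4 + (3 + 2 - 56))/(4*(3 + 2 - 56)))*(-342686) = ((¼)*(-4 - 51)/(-51))*(-342686) = ((¼)*(-1/51)*(-55))*(-342686) = (55/204)*(-342686) = -554345/6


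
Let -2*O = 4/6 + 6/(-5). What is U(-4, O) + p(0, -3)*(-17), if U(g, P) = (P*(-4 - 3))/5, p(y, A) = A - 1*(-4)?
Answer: -1303/75 ≈ -17.373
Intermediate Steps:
p(y, A) = 4 + A (p(y, A) = A + 4 = 4 + A)
O = 4/15 (O = -(4/6 + 6/(-5))/2 = -(4*(⅙) + 6*(-⅕))/2 = -(⅔ - 6/5)/2 = -½*(-8/15) = 4/15 ≈ 0.26667)
U(g, P) = -7*P/5 (U(g, P) = (P*(-7))*(⅕) = -7*P*(⅕) = -7*P/5)
U(-4, O) + p(0, -3)*(-17) = -7/5*4/15 + (4 - 3)*(-17) = -28/75 + 1*(-17) = -28/75 - 17 = -1303/75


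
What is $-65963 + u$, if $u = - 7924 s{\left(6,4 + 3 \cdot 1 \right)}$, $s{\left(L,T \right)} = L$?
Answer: $-113507$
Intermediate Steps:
$u = -47544$ ($u = \left(-7924\right) 6 = -47544$)
$-65963 + u = -65963 - 47544 = -113507$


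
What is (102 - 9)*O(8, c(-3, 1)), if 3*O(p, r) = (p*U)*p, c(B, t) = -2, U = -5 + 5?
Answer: 0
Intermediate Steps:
U = 0
O(p, r) = 0 (O(p, r) = ((p*0)*p)/3 = (0*p)/3 = (⅓)*0 = 0)
(102 - 9)*O(8, c(-3, 1)) = (102 - 9)*0 = 93*0 = 0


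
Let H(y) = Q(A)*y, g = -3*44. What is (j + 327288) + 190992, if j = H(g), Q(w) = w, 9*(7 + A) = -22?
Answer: 1558580/3 ≈ 5.1953e+5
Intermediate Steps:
g = -132
A = -85/9 (A = -7 + (⅑)*(-22) = -7 - 22/9 = -85/9 ≈ -9.4444)
H(y) = -85*y/9
j = 3740/3 (j = -85/9*(-132) = 3740/3 ≈ 1246.7)
(j + 327288) + 190992 = (3740/3 + 327288) + 190992 = 985604/3 + 190992 = 1558580/3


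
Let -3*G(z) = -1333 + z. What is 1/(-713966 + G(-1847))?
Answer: -1/712906 ≈ -1.4027e-6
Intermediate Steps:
G(z) = 1333/3 - z/3 (G(z) = -(-1333 + z)/3 = 1333/3 - z/3)
1/(-713966 + G(-1847)) = 1/(-713966 + (1333/3 - ⅓*(-1847))) = 1/(-713966 + (1333/3 + 1847/3)) = 1/(-713966 + 1060) = 1/(-712906) = -1/712906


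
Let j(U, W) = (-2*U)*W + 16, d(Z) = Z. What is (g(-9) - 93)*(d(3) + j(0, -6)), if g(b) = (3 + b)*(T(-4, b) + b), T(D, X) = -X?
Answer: -1767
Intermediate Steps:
g(b) = 0 (g(b) = (3 + b)*(-b + b) = (3 + b)*0 = 0)
j(U, W) = 16 - 2*U*W (j(U, W) = -2*U*W + 16 = 16 - 2*U*W)
(g(-9) - 93)*(d(3) + j(0, -6)) = (0 - 93)*(3 + (16 - 2*0*(-6))) = -93*(3 + (16 + 0)) = -93*(3 + 16) = -93*19 = -1767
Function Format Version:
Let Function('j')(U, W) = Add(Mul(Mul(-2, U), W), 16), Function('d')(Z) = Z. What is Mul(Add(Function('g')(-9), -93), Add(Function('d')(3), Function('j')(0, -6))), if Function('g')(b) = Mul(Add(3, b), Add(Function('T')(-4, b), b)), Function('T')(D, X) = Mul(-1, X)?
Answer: -1767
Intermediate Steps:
Function('g')(b) = 0 (Function('g')(b) = Mul(Add(3, b), Add(Mul(-1, b), b)) = Mul(Add(3, b), 0) = 0)
Function('j')(U, W) = Add(16, Mul(-2, U, W)) (Function('j')(U, W) = Add(Mul(-2, U, W), 16) = Add(16, Mul(-2, U, W)))
Mul(Add(Function('g')(-9), -93), Add(Function('d')(3), Function('j')(0, -6))) = Mul(Add(0, -93), Add(3, Add(16, Mul(-2, 0, -6)))) = Mul(-93, Add(3, Add(16, 0))) = Mul(-93, Add(3, 16)) = Mul(-93, 19) = -1767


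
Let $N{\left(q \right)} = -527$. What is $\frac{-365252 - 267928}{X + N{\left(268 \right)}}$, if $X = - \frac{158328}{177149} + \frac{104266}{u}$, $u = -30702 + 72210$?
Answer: $\frac{2327918148080280}{1931592662837} \approx 1205.2$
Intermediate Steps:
$u = 41508$
$X = \frac{5949369505}{3676550346}$ ($X = - \frac{158328}{177149} + \frac{104266}{41508} = \left(-158328\right) \frac{1}{177149} + 104266 \cdot \frac{1}{41508} = - \frac{158328}{177149} + \frac{52133}{20754} = \frac{5949369505}{3676550346} \approx 1.6182$)
$\frac{-365252 - 267928}{X + N{\left(268 \right)}} = \frac{-365252 - 267928}{\frac{5949369505}{3676550346} - 527} = - \frac{633180}{- \frac{1931592662837}{3676550346}} = \left(-633180\right) \left(- \frac{3676550346}{1931592662837}\right) = \frac{2327918148080280}{1931592662837}$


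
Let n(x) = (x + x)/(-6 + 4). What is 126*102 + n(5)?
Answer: 12847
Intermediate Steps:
n(x) = -x (n(x) = (2*x)/(-2) = (2*x)*(-1/2) = -x)
126*102 + n(5) = 126*102 - 1*5 = 12852 - 5 = 12847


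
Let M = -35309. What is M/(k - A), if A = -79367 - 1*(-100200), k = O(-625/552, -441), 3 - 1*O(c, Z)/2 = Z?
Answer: 35309/19945 ≈ 1.7703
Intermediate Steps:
O(c, Z) = 6 - 2*Z
k = 888 (k = 6 - 2*(-441) = 6 + 882 = 888)
A = 20833 (A = -79367 + 100200 = 20833)
M/(k - A) = -35309/(888 - 1*20833) = -35309/(888 - 20833) = -35309/(-19945) = -35309*(-1/19945) = 35309/19945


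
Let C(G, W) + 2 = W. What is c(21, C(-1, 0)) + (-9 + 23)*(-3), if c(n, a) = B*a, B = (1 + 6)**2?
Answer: -140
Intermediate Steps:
B = 49 (B = 7**2 = 49)
C(G, W) = -2 + W
c(n, a) = 49*a
c(21, C(-1, 0)) + (-9 + 23)*(-3) = 49*(-2 + 0) + (-9 + 23)*(-3) = 49*(-2) + 14*(-3) = -98 - 42 = -140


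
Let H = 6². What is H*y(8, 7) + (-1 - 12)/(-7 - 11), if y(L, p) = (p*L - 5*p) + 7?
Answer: 18157/18 ≈ 1008.7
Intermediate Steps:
y(L, p) = 7 - 5*p + L*p (y(L, p) = (L*p - 5*p) + 7 = (-5*p + L*p) + 7 = 7 - 5*p + L*p)
H = 36
H*y(8, 7) + (-1 - 12)/(-7 - 11) = 36*(7 - 5*7 + 8*7) + (-1 - 12)/(-7 - 11) = 36*(7 - 35 + 56) - 13/(-18) = 36*28 - 13*(-1/18) = 1008 + 13/18 = 18157/18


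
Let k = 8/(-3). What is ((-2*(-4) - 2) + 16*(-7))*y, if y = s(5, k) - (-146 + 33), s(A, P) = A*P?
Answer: -31694/3 ≈ -10565.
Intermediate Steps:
k = -8/3 (k = 8*(-1/3) = -8/3 ≈ -2.6667)
y = 299/3 (y = 5*(-8/3) - (-146 + 33) = -40/3 - 1*(-113) = -40/3 + 113 = 299/3 ≈ 99.667)
((-2*(-4) - 2) + 16*(-7))*y = ((-2*(-4) - 2) + 16*(-7))*(299/3) = ((8 - 2) - 112)*(299/3) = (6 - 112)*(299/3) = -106*299/3 = -31694/3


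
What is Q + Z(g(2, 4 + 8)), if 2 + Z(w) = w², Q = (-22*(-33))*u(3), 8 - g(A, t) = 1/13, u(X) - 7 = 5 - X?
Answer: 1114517/169 ≈ 6594.8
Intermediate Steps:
u(X) = 12 - X (u(X) = 7 + (5 - X) = 12 - X)
g(A, t) = 103/13 (g(A, t) = 8 - 1/13 = 103/13)
Q = 6534 (Q = (-22*(-33))*(12 - 1*3) = 726*(12 - 3) = 726*9 = 6534)
Z(w) = -2 + w²
Q + Z(g(2, 4 + 8)) = 6534 + (-2 + (103/13)²) = 6534 + (-2 + 10609/169) = 6534 + 10271/169 = 1114517/169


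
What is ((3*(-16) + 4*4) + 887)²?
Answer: 731025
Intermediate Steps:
((3*(-16) + 4*4) + 887)² = ((-48 + 16) + 887)² = (-32 + 887)² = 855² = 731025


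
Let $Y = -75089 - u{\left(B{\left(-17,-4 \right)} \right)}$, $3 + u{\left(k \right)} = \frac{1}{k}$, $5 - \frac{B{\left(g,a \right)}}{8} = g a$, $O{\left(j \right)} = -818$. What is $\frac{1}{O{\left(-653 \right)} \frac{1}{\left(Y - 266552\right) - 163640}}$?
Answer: $\frac{254660111}{412272} \approx 617.7$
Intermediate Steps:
$B{\left(g,a \right)} = 40 - 8 a g$ ($B{\left(g,a \right)} = 40 - 8 g a = 40 - 8 a g$)
$u{\left(k \right)} = -3 + \frac{1}{k}$
$Y = - \frac{37843343}{504}$ ($Y = -75089 - \left(-3 + \frac{1}{40 - \left(-32\right) \left(-17\right)}\right) = -75089 - \left(-3 + \frac{1}{40 - 544}\right) = -75089 - \left(-3 + \frac{1}{-504}\right) = -75089 - \left(-3 - \frac{1}{504}\right) = -75089 - - \frac{1513}{504} = -75089 + \frac{1513}{504} = - \frac{37843343}{504} \approx -75086.0$)
$\frac{1}{O{\left(-653 \right)} \frac{1}{\left(Y - 266552\right) - 163640}} = \frac{1}{\left(-818\right) \frac{1}{\left(- \frac{37843343}{504} - 266552\right) - 163640}} = \frac{1}{\left(-818\right) \frac{1}{- \frac{172185551}{504} - 163640}} = \frac{1}{\left(-818\right) \frac{1}{- \frac{254660111}{504}}} = \frac{1}{\left(-818\right) \left(- \frac{504}{254660111}\right)} = \frac{1}{\frac{412272}{254660111}} = \frac{254660111}{412272}$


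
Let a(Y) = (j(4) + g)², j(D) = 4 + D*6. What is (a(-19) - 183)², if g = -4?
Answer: 154449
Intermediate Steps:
j(D) = 4 + 6*D
a(Y) = 576 (a(Y) = ((4 + 6*4) - 4)² = ((4 + 24) - 4)² = (28 - 4)² = 24² = 576)
(a(-19) - 183)² = (576 - 183)² = 393² = 154449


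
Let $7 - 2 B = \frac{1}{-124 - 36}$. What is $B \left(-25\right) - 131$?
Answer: $- \frac{13989}{64} \approx -218.58$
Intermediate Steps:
$B = \frac{1121}{320}$ ($B = \frac{7}{2} - \frac{1}{2 \left(-124 - 36\right)} = \frac{7}{2} - \frac{1}{2 \left(-160\right)} = \frac{7}{2} - - \frac{1}{320} = \frac{7}{2} + \frac{1}{320} = \frac{1121}{320} \approx 3.5031$)
$B \left(-25\right) - 131 = \frac{1121}{320} \left(-25\right) - 131 = - \frac{5605}{64} - 131 = - \frac{13989}{64}$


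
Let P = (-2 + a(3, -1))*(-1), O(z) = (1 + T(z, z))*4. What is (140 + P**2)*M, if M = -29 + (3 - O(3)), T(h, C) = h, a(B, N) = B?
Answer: -5922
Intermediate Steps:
O(z) = 4 + 4*z (O(z) = (1 + z)*4 = 4 + 4*z)
P = -1 (P = (-2 + 3)*(-1) = 1*(-1) = -1)
M = -42 (M = -29 + (3 - (4 + 4*3)) = -29 + (3 - (4 + 12)) = -29 + (3 - 1*16) = -29 + (3 - 16) = -29 - 13 = -42)
(140 + P**2)*M = (140 + (-1)**2)*(-42) = (140 + 1)*(-42) = 141*(-42) = -5922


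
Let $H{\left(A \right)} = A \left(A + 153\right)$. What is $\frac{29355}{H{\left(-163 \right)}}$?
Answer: $\frac{5871}{326} \approx 18.009$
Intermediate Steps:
$H{\left(A \right)} = A \left(153 + A\right)$
$\frac{29355}{H{\left(-163 \right)}} = \frac{29355}{\left(-163\right) \left(153 - 163\right)} = \frac{29355}{\left(-163\right) \left(-10\right)} = \frac{29355}{1630} = 29355 \cdot \frac{1}{1630} = \frac{5871}{326}$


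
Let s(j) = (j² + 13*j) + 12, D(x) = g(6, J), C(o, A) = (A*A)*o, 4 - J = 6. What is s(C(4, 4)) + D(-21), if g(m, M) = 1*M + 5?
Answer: 4943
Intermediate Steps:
J = -2 (J = 4 - 1*6 = 4 - 6 = -2)
C(o, A) = o*A² (C(o, A) = A²*o = o*A²)
g(m, M) = 5 + M (g(m, M) = M + 5 = 5 + M)
D(x) = 3 (D(x) = 5 - 2 = 3)
s(j) = 12 + j² + 13*j
s(C(4, 4)) + D(-21) = (12 + (4*4²)² + 13*(4*4²)) + 3 = (12 + (4*16)² + 13*(4*16)) + 3 = (12 + 64² + 13*64) + 3 = (12 + 4096 + 832) + 3 = 4940 + 3 = 4943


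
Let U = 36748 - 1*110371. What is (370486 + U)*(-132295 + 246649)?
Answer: 33947471502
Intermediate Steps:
U = -73623 (U = 36748 - 110371 = -73623)
(370486 + U)*(-132295 + 246649) = (370486 - 73623)*(-132295 + 246649) = 296863*114354 = 33947471502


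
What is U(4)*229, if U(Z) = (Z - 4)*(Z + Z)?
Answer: 0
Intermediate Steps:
U(Z) = 2*Z*(-4 + Z) (U(Z) = (-4 + Z)*(2*Z) = 2*Z*(-4 + Z))
U(4)*229 = (2*4*(-4 + 4))*229 = (2*4*0)*229 = 0*229 = 0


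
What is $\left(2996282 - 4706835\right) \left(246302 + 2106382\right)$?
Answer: $-4024390674252$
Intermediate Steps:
$\left(2996282 - 4706835\right) \left(246302 + 2106382\right) = \left(-1710553\right) 2352684 = -4024390674252$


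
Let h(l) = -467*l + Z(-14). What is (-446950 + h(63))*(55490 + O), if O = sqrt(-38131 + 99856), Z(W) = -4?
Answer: -26434048750 - 2381875*sqrt(2469) ≈ -2.6552e+10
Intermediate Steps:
h(l) = -4 - 467*l (h(l) = -467*l - 4 = -4 - 467*l)
O = 5*sqrt(2469) (O = sqrt(61725) = 5*sqrt(2469) ≈ 248.45)
(-446950 + h(63))*(55490 + O) = (-446950 + (-4 - 467*63))*(55490 + 5*sqrt(2469)) = (-446950 + (-4 - 29421))*(55490 + 5*sqrt(2469)) = (-446950 - 29425)*(55490 + 5*sqrt(2469)) = -476375*(55490 + 5*sqrt(2469)) = -26434048750 - 2381875*sqrt(2469)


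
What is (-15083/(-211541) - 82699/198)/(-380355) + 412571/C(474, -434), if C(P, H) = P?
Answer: 905339559988184/1040137116111 ≈ 870.40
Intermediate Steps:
(-15083/(-211541) - 82699/198)/(-380355) + 412571/C(474, -434) = (-15083/(-211541) - 82699/198)/(-380355) + 412571/474 = (-15083*(-1/211541) - 82699*1/198)*(-1/380355) + 412571*(1/474) = (15083/211541 - 82699/198)*(-1/380355) + 412571/474 = -144555725/346158*(-1/380355) + 412571/474 = 28911145/26332585218 + 412571/474 = 905339559988184/1040137116111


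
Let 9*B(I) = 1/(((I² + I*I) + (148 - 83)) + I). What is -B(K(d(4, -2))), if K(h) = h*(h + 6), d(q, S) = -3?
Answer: -1/1962 ≈ -0.00050968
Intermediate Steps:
K(h) = h*(6 + h)
B(I) = 1/(9*(65 + I + 2*I²)) (B(I) = 1/(9*(((I² + I*I) + (148 - 83)) + I)) = 1/(9*(((I² + I²) + 65) + I)) = 1/(9*((2*I² + 65) + I)) = 1/(9*((65 + 2*I²) + I)) = 1/(9*(65 + I + 2*I²)))
-B(K(d(4, -2))) = -1/(9*(65 - 3*(6 - 3) + 2*(-3*(6 - 3))²)) = -1/(9*(65 - 3*3 + 2*(-3*3)²)) = -1/(9*(65 - 9 + 2*(-9)²)) = -1/(9*(65 - 9 + 2*81)) = -1/(9*(65 - 9 + 162)) = -1/(9*218) = -1*1/1962 = -1/1962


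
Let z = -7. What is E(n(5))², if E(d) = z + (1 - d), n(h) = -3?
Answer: 9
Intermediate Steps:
E(d) = -6 - d (E(d) = -7 + (1 - d) = -6 - d)
E(n(5))² = (-6 - 1*(-3))² = (-6 + 3)² = (-3)² = 9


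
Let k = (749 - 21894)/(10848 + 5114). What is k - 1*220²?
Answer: -772581945/15962 ≈ -48401.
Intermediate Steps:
k = -21145/15962 ≈ -1.3247
k - 1*220² = -21145/15962 - 1*220² = -21145/15962 - 1*48400 = -21145/15962 - 48400 = -772581945/15962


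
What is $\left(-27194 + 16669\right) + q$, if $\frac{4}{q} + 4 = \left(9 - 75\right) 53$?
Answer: $- \frac{18429277}{1751} \approx -10525.0$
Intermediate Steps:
$q = - \frac{2}{1751}$ ($q = \frac{4}{-4 + \left(9 - 75\right) 53} = \frac{4}{-4 - 3498} = \frac{4}{-3502} = 4 \left(- \frac{1}{3502}\right) = - \frac{2}{1751} \approx -0.0011422$)
$\left(-27194 + 16669\right) + q = \left(-27194 + 16669\right) - \frac{2}{1751} = -10525 - \frac{2}{1751} = - \frac{18429277}{1751}$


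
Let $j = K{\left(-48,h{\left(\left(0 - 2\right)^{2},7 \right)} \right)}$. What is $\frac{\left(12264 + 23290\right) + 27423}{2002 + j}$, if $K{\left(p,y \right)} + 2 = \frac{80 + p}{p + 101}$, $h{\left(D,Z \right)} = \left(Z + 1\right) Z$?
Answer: $\frac{3337781}{106032} \approx 31.479$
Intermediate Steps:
$h{\left(D,Z \right)} = Z \left(1 + Z\right)$ ($h{\left(D,Z \right)} = \left(1 + Z\right) Z = Z \left(1 + Z\right)$)
$K{\left(p,y \right)} = -2 + \frac{80 + p}{101 + p}$ ($K{\left(p,y \right)} = -2 + \frac{80 + p}{p + 101} = -2 + \frac{80 + p}{101 + p}$)
$j = - \frac{74}{53}$ ($j = \frac{-122 - -48}{101 - 48} = \frac{-122 + 48}{53} = \frac{1}{53} \left(-74\right) = - \frac{74}{53} \approx -1.3962$)
$\frac{\left(12264 + 23290\right) + 27423}{2002 + j} = \frac{\left(12264 + 23290\right) + 27423}{2002 - \frac{74}{53}} = \frac{35554 + 27423}{\frac{106032}{53}} = 62977 \cdot \frac{53}{106032} = \frac{3337781}{106032}$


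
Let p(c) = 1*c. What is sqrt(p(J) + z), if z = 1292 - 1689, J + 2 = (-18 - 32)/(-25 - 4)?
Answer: I*sqrt(334109)/29 ≈ 19.932*I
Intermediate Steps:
J = -8/29 (J = -2 + (-18 - 32)/(-25 - 4) = -2 - 50/(-29) = -2 - 50*(-1/29) = -2 + 50/29 = -8/29 ≈ -0.27586)
z = -397
p(c) = c
sqrt(p(J) + z) = sqrt(-8/29 - 397) = sqrt(-11521/29) = I*sqrt(334109)/29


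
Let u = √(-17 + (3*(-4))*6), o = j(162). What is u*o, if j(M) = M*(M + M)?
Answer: 52488*I*√89 ≈ 4.9517e+5*I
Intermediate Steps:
j(M) = 2*M² (j(M) = M*(2*M) = 2*M²)
o = 52488 (o = 2*162² = 2*26244 = 52488)
u = I*√89 (u = √(-17 - 12*6) = √(-17 - 72) = √(-89) = I*√89 ≈ 9.434*I)
u*o = (I*√89)*52488 = 52488*I*√89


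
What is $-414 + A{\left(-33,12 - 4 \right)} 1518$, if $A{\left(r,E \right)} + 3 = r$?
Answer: $-55062$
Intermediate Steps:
$A{\left(r,E \right)} = -3 + r$
$-414 + A{\left(-33,12 - 4 \right)} 1518 = -414 + \left(-3 - 33\right) 1518 = -414 - 54648 = -55062$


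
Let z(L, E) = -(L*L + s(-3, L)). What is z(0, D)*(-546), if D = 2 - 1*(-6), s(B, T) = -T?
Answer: 0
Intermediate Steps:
D = 8 (D = 2 + 6 = 8)
z(L, E) = L - L² (z(L, E) = -(L*L - L) = -(L² - L) = L - L²)
z(0, D)*(-546) = (0*(1 - 1*0))*(-546) = (0*(1 + 0))*(-546) = (0*1)*(-546) = 0*(-546) = 0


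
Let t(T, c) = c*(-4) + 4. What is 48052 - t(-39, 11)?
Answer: 48092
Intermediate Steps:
t(T, c) = 4 - 4*c (t(T, c) = -4*c + 4 = 4 - 4*c)
48052 - t(-39, 11) = 48052 - (4 - 4*11) = 48052 - (4 - 44) = 48052 - 1*(-40) = 48052 + 40 = 48092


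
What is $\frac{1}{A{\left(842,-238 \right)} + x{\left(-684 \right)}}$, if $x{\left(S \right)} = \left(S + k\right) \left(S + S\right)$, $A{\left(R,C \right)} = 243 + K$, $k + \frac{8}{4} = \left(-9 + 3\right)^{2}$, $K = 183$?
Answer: $\frac{1}{889626} \approx 1.1241 \cdot 10^{-6}$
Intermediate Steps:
$k = 34$ ($k = -2 + \left(-9 + 3\right)^{2} = -2 + \left(-6\right)^{2} = -2 + 36 = 34$)
$A{\left(R,C \right)} = 426$ ($A{\left(R,C \right)} = 243 + 183 = 426$)
$x{\left(S \right)} = 2 S \left(34 + S\right)$ ($x{\left(S \right)} = \left(S + 34\right) \left(S + S\right) = \left(34 + S\right) 2 S = 2 S \left(34 + S\right)$)
$\frac{1}{A{\left(842,-238 \right)} + x{\left(-684 \right)}} = \frac{1}{426 + 2 \left(-684\right) \left(34 - 684\right)} = \frac{1}{426 + 2 \left(-684\right) \left(-650\right)} = \frac{1}{426 + 889200} = \frac{1}{889626}$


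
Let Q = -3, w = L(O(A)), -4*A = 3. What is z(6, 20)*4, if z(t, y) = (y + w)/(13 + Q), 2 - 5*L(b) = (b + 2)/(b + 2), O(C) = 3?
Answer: 202/25 ≈ 8.0800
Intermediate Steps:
A = -¾ (A = -¼*3 = -¾ ≈ -0.75000)
L(b) = ⅕ (L(b) = ⅖ - (b + 2)/(5*(b + 2)) = ⅖ - (2 + b)/(5*(2 + b)) = ⅖ - ⅕*1 = ⅖ - ⅕ = ⅕)
w = ⅕ ≈ 0.20000
z(t, y) = 1/50 + y/10 (z(t, y) = (y + ⅕)/(13 - 3) = (⅕ + y)/10 = (⅕ + y)*(⅒) = 1/50 + y/10)
z(6, 20)*4 = (1/50 + (⅒)*20)*4 = (1/50 + 2)*4 = (101/50)*4 = 202/25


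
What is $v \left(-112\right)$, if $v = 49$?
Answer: $-5488$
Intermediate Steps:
$v \left(-112\right) = 49 \left(-112\right) = -5488$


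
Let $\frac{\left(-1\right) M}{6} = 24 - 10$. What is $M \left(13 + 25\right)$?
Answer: $-3192$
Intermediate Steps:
$M = -84$ ($M = - 6 \left(24 - 10\right) = \left(-6\right) 14 = -84$)
$M \left(13 + 25\right) = - 84 \left(13 + 25\right) = \left(-84\right) 38 = -3192$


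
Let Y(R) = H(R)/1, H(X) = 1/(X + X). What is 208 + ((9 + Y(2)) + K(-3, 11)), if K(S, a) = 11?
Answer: 913/4 ≈ 228.25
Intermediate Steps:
H(X) = 1/(2*X)
Y(R) = 1/(2*R) (Y(R) = (1/(2*R))/1 = (1/(2*R))*1 = 1/(2*R))
208 + ((9 + Y(2)) + K(-3, 11)) = 208 + ((9 + (½)/2) + 11) = 208 + ((9 + (½)*(½)) + 11) = 208 + ((9 + ¼) + 11) = 208 + (37/4 + 11) = 208 + 81/4 = 913/4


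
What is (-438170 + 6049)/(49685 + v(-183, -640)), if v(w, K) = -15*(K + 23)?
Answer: -432121/58940 ≈ -7.3315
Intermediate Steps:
v(w, K) = -345 - 15*K (v(w, K) = -15*(23 + K) = -345 - 15*K)
(-438170 + 6049)/(49685 + v(-183, -640)) = (-438170 + 6049)/(49685 + (-345 - 15*(-640))) = -432121/(49685 + (-345 + 9600)) = -432121/(49685 + 9255) = -432121/58940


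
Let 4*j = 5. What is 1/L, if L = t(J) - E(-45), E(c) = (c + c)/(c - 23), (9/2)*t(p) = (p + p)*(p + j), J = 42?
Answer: 102/82213 ≈ 0.0012407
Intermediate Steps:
j = 5/4 (j = (¼)*5 = 5/4 ≈ 1.2500)
t(p) = 4*p*(5/4 + p)/9 (t(p) = 2*((p + p)*(p + 5/4))/9 = 2*((2*p)*(5/4 + p))/9 = 2*(2*p*(5/4 + p))/9 = 4*p*(5/4 + p)/9)
E(c) = 2*c/(-23 + c) (E(c) = (2*c)/(-23 + c) = 2*c/(-23 + c))
L = 82213/102 (L = (⅑)*42*(5 + 4*42) - 2*(-45)/(-23 - 45) = (⅑)*42*(5 + 168) - 2*(-45)/(-68) = (⅑)*42*173 - 2*(-45)*(-1)/68 = 2422/3 - 1*45/34 = 2422/3 - 45/34 = 82213/102 ≈ 806.01)
1/L = 1/(82213/102) = 102/82213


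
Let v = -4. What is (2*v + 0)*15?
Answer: -120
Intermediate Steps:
(2*v + 0)*15 = (2*(-4) + 0)*15 = (-8 + 0)*15 = -8*15 = -120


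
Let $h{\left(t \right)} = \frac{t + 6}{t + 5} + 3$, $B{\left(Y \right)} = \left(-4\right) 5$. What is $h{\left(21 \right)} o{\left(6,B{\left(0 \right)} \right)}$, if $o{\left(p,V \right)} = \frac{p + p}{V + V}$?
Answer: $- \frac{63}{52} \approx -1.2115$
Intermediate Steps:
$B{\left(Y \right)} = -20$
$o{\left(p,V \right)} = \frac{p}{V}$ ($o{\left(p,V \right)} = \frac{2 p}{2 V} = 2 p \frac{1}{2 V} = \frac{p}{V}$)
$h{\left(t \right)} = 3 + \frac{6 + t}{5 + t}$ ($h{\left(t \right)} = \frac{6 + t}{5 + t} + 3 = 3 + \frac{6 + t}{5 + t}$)
$h{\left(21 \right)} o{\left(6,B{\left(0 \right)} \right)} = \frac{21 + 4 \cdot 21}{5 + 21} \frac{6}{-20} = \frac{21 + 84}{26} \cdot 6 \left(- \frac{1}{20}\right) = \frac{1}{26} \cdot 105 \left(- \frac{3}{10}\right) = \frac{105}{26} \left(- \frac{3}{10}\right) = - \frac{63}{52}$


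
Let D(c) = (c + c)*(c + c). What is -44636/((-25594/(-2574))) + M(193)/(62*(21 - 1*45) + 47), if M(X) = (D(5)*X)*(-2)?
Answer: -82286488412/18440477 ≈ -4462.3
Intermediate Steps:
D(c) = 4*c² (D(c) = (2*c)*(2*c) = 4*c²)
M(X) = -200*X (M(X) = ((4*5²)*X)*(-2) = ((4*25)*X)*(-2) = (100*X)*(-2) = -200*X)
-44636/((-25594/(-2574))) + M(193)/(62*(21 - 1*45) + 47) = -44636/((-25594/(-2574))) + (-200*193)/(62*(21 - 1*45) + 47) = -44636/((-25594*(-1/2574))) - 38600/(62*(21 - 45) + 47) = -44636/12797/1287 - 38600/(62*(-24) + 47) = -44636*1287/12797 - 38600/(-1488 + 47) = -57446532/12797 - 38600/(-1441) = -57446532/12797 - 38600*(-1/1441) = -57446532/12797 + 38600/1441 = -82286488412/18440477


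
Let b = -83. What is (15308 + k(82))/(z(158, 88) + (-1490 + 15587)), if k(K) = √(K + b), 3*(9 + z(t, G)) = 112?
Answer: 11481/10594 + 3*I/42376 ≈ 1.0837 + 7.0795e-5*I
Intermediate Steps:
z(t, G) = 85/3 (z(t, G) = -9 + (⅓)*112 = -9 + 112/3 = 85/3)
k(K) = √(-83 + K) (k(K) = √(K - 83) = √(-83 + K))
(15308 + k(82))/(z(158, 88) + (-1490 + 15587)) = (15308 + √(-83 + 82))/(85/3 + (-1490 + 15587)) = (15308 + √(-1))/(85/3 + 14097) = (15308 + I)/(42376/3) = (15308 + I)*(3/42376) = 11481/10594 + 3*I/42376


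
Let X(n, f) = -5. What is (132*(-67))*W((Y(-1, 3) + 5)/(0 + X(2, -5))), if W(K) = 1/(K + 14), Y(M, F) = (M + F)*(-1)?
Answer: -660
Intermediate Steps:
Y(M, F) = -F - M (Y(M, F) = (F + M)*(-1) = -F - M)
W(K) = 1/(14 + K)
(132*(-67))*W((Y(-1, 3) + 5)/(0 + X(2, -5))) = (132*(-67))/(14 + ((-1*3 - 1*(-1)) + 5)/(0 - 5)) = -8844/(14 + ((-3 + 1) + 5)/(-5)) = -8844/(14 + (-2 + 5)*(-⅕)) = -8844/(14 + 3*(-⅕)) = -8844/(14 - ⅗) = -8844/67/5 = -8844*5/67 = -660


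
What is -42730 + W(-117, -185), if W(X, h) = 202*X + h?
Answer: -66549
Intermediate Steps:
W(X, h) = h + 202*X
-42730 + W(-117, -185) = -42730 + (-185 + 202*(-117)) = -42730 + (-185 - 23634) = -42730 - 23819 = -66549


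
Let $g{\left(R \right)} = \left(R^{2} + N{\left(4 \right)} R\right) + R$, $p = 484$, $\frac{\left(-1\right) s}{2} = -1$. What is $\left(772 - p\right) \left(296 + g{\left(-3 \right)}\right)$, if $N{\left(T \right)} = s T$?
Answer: $80064$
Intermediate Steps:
$s = 2$ ($s = \left(-2\right) \left(-1\right) = 2$)
$N{\left(T \right)} = 2 T$
$g{\left(R \right)} = R^{2} + 9 R$ ($g{\left(R \right)} = \left(R^{2} + 2 \cdot 4 R\right) + R = \left(R^{2} + 8 R\right) + R = R^{2} + 9 R$)
$\left(772 - p\right) \left(296 + g{\left(-3 \right)}\right) = \left(772 - 484\right) \left(296 - 3 \left(9 - 3\right)\right) = \left(772 - 484\right) \left(296 - 18\right) = 288 \left(296 - 18\right) = 288 \cdot 278 = 80064$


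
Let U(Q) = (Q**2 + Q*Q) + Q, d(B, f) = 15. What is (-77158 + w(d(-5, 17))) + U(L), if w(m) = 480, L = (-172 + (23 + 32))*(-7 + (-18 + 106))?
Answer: 179540903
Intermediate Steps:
L = -9477 (L = (-172 + 55)*(-7 + 88) = -117*81 = -9477)
U(Q) = Q + 2*Q**2 (U(Q) = (Q**2 + Q**2) + Q = 2*Q**2 + Q = Q + 2*Q**2)
(-77158 + w(d(-5, 17))) + U(L) = (-77158 + 480) - 9477*(1 + 2*(-9477)) = -76678 - 9477*(1 - 18954) = -76678 - 9477*(-18953) = -76678 + 179617581 = 179540903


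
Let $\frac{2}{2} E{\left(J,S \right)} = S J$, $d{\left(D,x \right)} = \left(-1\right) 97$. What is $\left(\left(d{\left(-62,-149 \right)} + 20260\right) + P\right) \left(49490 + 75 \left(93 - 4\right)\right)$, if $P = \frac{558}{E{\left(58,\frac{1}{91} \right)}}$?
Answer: $\frac{34267165140}{29} \approx 1.1816 \cdot 10^{9}$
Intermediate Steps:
$d{\left(D,x \right)} = -97$
$E{\left(J,S \right)} = J S$ ($E{\left(J,S \right)} = S J = J S$)
$P = \frac{25389}{29}$ ($P = \frac{558}{58 \cdot \frac{1}{91}} = \frac{558}{\frac{58}{91}} = 558 \cdot \frac{91}{58} = \frac{25389}{29} \approx 875.48$)
$\left(\left(d{\left(-62,-149 \right)} + 20260\right) + P\right) \left(49490 + 75 \left(93 - 4\right)\right) = \left(\left(-97 + 20260\right) + \frac{25389}{29}\right) \left(49490 + 75 \left(93 - 4\right)\right) = \left(20163 + \frac{25389}{29}\right) \left(49490 + 75 \cdot 89\right) = \frac{610116 \left(49490 + 6675\right)}{29} = \frac{610116}{29} \cdot 56165 = \frac{34267165140}{29}$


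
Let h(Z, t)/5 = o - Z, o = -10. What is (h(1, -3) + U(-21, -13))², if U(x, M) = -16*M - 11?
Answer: 20164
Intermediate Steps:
U(x, M) = -11 - 16*M
h(Z, t) = -50 - 5*Z (h(Z, t) = 5*(-10 - Z) = -50 - 5*Z)
(h(1, -3) + U(-21, -13))² = ((-50 - 5*1) + (-11 - 16*(-13)))² = ((-50 - 5) + (-11 + 208))² = (-55 + 197)² = 142² = 20164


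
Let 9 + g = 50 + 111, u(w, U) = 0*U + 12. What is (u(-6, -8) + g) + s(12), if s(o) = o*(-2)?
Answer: 140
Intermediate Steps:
u(w, U) = 12 (u(w, U) = 0 + 12 = 12)
s(o) = -2*o
g = 152 (g = -9 + (50 + 111) = -9 + 161 = 152)
(u(-6, -8) + g) + s(12) = (12 + 152) - 2*12 = 164 - 24 = 140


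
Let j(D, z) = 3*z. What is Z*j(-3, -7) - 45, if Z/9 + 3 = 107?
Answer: -19701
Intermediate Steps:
Z = 936 (Z = -27 + 9*107 = -27 + 963 = 936)
Z*j(-3, -7) - 45 = 936*(3*(-7)) - 45 = 936*(-21) - 45 = -19656 - 45 = -19701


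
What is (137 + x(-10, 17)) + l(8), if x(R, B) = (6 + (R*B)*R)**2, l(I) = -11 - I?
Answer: 2910554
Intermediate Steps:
x(R, B) = (6 + B*R**2)**2 (x(R, B) = (6 + (B*R)*R)**2 = (6 + B*R**2)**2)
(137 + x(-10, 17)) + l(8) = (137 + (6 + 17*(-10)**2)**2) + (-11 - 1*8) = (137 + (6 + 17*100)**2) + (-11 - 8) = (137 + (6 + 1700)**2) - 19 = (137 + 1706**2) - 19 = (137 + 2910436) - 19 = 2910573 - 19 = 2910554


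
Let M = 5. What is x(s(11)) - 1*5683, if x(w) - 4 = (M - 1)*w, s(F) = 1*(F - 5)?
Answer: -5655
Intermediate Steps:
s(F) = -5 + F (s(F) = 1*(-5 + F) = -5 + F)
x(w) = 4 + 4*w (x(w) = 4 + (5 - 1)*w = 4 + 4*w)
x(s(11)) - 1*5683 = (4 + 4*(-5 + 11)) - 1*5683 = (4 + 4*6) - 5683 = (4 + 24) - 5683 = 28 - 5683 = -5655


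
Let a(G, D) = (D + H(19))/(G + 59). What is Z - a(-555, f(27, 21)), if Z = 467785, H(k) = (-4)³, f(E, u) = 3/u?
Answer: 1624149073/3472 ≈ 4.6779e+5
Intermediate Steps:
H(k) = -64
a(G, D) = (-64 + D)/(59 + G) (a(G, D) = (D - 64)/(G + 59) = (-64 + D)/(59 + G))
Z - a(-555, f(27, 21)) = 467785 - (-64 + 3/21)/(59 - 555) = 467785 - (-64 + 3*(1/21))/(-496) = 467785 - (-1)*(-64 + ⅐)/496 = 467785 - (-1)*(-447)/(496*7) = 467785 - 1*447/3472 = 467785 - 447/3472 = 1624149073/3472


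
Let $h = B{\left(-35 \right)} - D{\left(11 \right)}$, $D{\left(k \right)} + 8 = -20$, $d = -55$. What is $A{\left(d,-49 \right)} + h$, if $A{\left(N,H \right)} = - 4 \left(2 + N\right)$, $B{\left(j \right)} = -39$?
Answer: $201$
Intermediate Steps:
$D{\left(k \right)} = -28$ ($D{\left(k \right)} = -8 - 20 = -28$)
$h = -11$ ($h = -39 - -28 = -39 + 28 = -11$)
$A{\left(N,H \right)} = -8 - 4 N$
$A{\left(d,-49 \right)} + h = \left(-8 - -220\right) - 11 = \left(-8 + 220\right) - 11 = 212 - 11 = 201$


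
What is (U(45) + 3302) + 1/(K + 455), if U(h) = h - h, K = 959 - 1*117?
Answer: 4282695/1297 ≈ 3302.0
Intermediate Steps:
K = 842 (K = 959 - 117 = 842)
U(h) = 0
(U(45) + 3302) + 1/(K + 455) = (0 + 3302) + 1/(842 + 455) = 3302 + 1/1297 = 4282695/1297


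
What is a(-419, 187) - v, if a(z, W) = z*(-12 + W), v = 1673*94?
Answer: -230587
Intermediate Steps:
v = 157262
a(-419, 187) - v = -419*(-12 + 187) - 1*157262 = -419*175 - 157262 = -73325 - 157262 = -230587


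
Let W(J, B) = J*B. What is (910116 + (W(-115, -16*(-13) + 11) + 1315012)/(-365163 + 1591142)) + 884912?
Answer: 2200667922239/1225979 ≈ 1.7950e+6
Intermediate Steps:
W(J, B) = B*J
(910116 + (W(-115, -16*(-13) + 11) + 1315012)/(-365163 + 1591142)) + 884912 = (910116 + ((-16*(-13) + 11)*(-115) + 1315012)/(-365163 + 1591142)) + 884912 = (910116 + ((208 + 11)*(-115) + 1315012)/1225979) + 884912 = (910116 + (219*(-115) + 1315012)*(1/1225979)) + 884912 = (910116 + (-25185 + 1315012)*(1/1225979)) + 884912 = (910116 + 1289827*(1/1225979)) + 884912 = (910116 + 1289827/1225979) + 884912 = 1115784393391/1225979 + 884912 = 2200667922239/1225979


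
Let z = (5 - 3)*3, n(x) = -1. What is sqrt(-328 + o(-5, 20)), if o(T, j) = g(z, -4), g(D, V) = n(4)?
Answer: I*sqrt(329) ≈ 18.138*I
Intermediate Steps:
z = 6 (z = 2*3 = 6)
g(D, V) = -1
o(T, j) = -1
sqrt(-328 + o(-5, 20)) = sqrt(-328 - 1) = sqrt(-329) = I*sqrt(329)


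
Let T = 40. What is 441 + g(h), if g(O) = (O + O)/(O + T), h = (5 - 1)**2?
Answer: 3091/7 ≈ 441.57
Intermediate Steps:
h = 16 (h = 4**2 = 16)
g(O) = 2*O/(40 + O) (g(O) = (O + O)/(O + 40) = (2*O)/(40 + O) = 2*O/(40 + O))
441 + g(h) = 441 + 2*16/(40 + 16) = 441 + 2*16/56 = 441 + 2*16*(1/56) = 441 + 4/7 = 3091/7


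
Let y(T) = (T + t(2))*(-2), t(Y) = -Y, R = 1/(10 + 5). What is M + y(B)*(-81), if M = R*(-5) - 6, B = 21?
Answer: 9215/3 ≈ 3071.7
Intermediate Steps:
R = 1/15 ≈ 0.066667
y(T) = 4 - 2*T (y(T) = (T - 1*2)*(-2) = (T - 2)*(-2) = (-2 + T)*(-2) = 4 - 2*T)
M = -19/3 (M = (1/15)*(-5) - 6 = -⅓ - 6 = -19/3 ≈ -6.3333)
M + y(B)*(-81) = -19/3 + (4 - 2*21)*(-81) = -19/3 + (4 - 42)*(-81) = -19/3 - 38*(-81) = -19/3 + 3078 = 9215/3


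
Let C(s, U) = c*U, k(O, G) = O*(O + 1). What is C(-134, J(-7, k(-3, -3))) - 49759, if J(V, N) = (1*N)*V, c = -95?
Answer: -45769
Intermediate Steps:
k(O, G) = O*(1 + O)
J(V, N) = N*V
C(s, U) = -95*U
C(-134, J(-7, k(-3, -3))) - 49759 = -95*(-3*(1 - 3))*(-7) - 49759 = -95*(-3*(-2))*(-7) - 49759 = -570*(-7) - 49759 = -95*(-42) - 49759 = 3990 - 49759 = -45769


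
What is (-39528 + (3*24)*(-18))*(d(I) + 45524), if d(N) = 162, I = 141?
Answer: -1865085264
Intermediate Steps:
(-39528 + (3*24)*(-18))*(d(I) + 45524) = (-39528 + (3*24)*(-18))*(162 + 45524) = (-39528 + 72*(-18))*45686 = (-39528 - 1296)*45686 = -40824*45686 = -1865085264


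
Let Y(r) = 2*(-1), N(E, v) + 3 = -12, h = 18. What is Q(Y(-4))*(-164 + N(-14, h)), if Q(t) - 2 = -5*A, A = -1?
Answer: -1253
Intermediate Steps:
N(E, v) = -15 (N(E, v) = -3 - 12 = -15)
Y(r) = -2
Q(t) = 7 (Q(t) = 2 - 5*(-1) = 2 + 5 = 7)
Q(Y(-4))*(-164 + N(-14, h)) = 7*(-164 - 15) = 7*(-179) = -1253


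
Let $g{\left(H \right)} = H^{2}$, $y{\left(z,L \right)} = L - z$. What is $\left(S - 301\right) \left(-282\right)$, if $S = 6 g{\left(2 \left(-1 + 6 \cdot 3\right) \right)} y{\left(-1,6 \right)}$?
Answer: $-13606782$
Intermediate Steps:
$S = 48552$ ($S = 6 \left(2 \left(-1 + 6 \cdot 3\right)\right)^{2} \left(6 - -1\right) = 6 \left(2 \left(-1 + 18\right)\right)^{2} \left(6 + 1\right) = 6 \left(2 \cdot 17\right)^{2} \cdot 7 = 6 \cdot 34^{2} \cdot 7 = 6 \cdot 1156 \cdot 7 = 6936 \cdot 7 = 48552$)
$\left(S - 301\right) \left(-282\right) = \left(48552 - 301\right) \left(-282\right) = 48251 \left(-282\right) = -13606782$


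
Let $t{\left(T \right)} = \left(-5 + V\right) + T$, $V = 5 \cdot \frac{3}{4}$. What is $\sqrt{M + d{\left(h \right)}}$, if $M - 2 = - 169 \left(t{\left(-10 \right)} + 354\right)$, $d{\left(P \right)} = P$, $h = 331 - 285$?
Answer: $\frac{3 i \sqrt{25723}}{2} \approx 240.58 i$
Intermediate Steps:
$h = 46$
$V = \frac{15}{4}$ ($V = 5 \cdot 3 \cdot \frac{1}{4} = 5 \cdot \frac{3}{4} = \frac{15}{4} \approx 3.75$)
$t{\left(T \right)} = - \frac{5}{4} + T$ ($t{\left(T \right)} = \left(-5 + \frac{15}{4}\right) + T = - \frac{5}{4} + T$)
$M = - \frac{231691}{4}$ ($M = 2 - 169 \left(\left(- \frac{5}{4} - 10\right) + 354\right) = 2 - 169 \left(- \frac{45}{4} + 354\right) = 2 - \frac{231699}{4} = - \frac{231691}{4} \approx -57923.0$)
$\sqrt{M + d{\left(h \right)}} = \sqrt{- \frac{231691}{4} + 46} = \sqrt{- \frac{231507}{4}} = \frac{3 i \sqrt{25723}}{2}$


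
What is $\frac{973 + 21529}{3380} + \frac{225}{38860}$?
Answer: $\frac{43759411}{6567340} \approx 6.6632$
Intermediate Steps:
$\frac{973 + 21529}{3380} + \frac{225}{38860} = 22502 \cdot \frac{1}{3380} + 225 \cdot \frac{1}{38860} = \frac{11251}{1690} + \frac{45}{7772} = \frac{43759411}{6567340}$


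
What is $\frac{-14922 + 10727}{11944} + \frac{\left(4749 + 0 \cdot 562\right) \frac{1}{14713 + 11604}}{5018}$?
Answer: $- \frac{276964774807}{788654592232} \approx -0.35119$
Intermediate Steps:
$\frac{-14922 + 10727}{11944} + \frac{\left(4749 + 0 \cdot 562\right) \frac{1}{14713 + 11604}}{5018} = \left(-4195\right) \frac{1}{11944} + \frac{4749 + 0}{26317} \cdot \frac{1}{5018} = - \frac{4195}{11944} + 4749 \cdot \frac{1}{26317} \cdot \frac{1}{5018} = - \frac{4195}{11944} + \frac{4749}{26317} \cdot \frac{1}{5018} = - \frac{4195}{11944} + \frac{4749}{132058706} = - \frac{276964774807}{788654592232}$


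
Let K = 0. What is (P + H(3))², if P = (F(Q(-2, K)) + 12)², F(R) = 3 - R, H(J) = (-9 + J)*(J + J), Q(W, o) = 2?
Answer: 17689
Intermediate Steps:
H(J) = 2*J*(-9 + J) (H(J) = (-9 + J)*(2*J) = 2*J*(-9 + J))
P = 169 (P = ((3 - 1*2) + 12)² = ((3 - 2) + 12)² = (1 + 12)² = 13² = 169)
(P + H(3))² = (169 + 2*3*(-9 + 3))² = (169 + 2*3*(-6))² = (169 - 36)² = 133² = 17689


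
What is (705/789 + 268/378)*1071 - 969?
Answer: 589628/789 ≈ 747.31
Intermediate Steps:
(705/789 + 268/378)*1071 - 969 = (705*(1/789) + 268*(1/378))*1071 - 969 = (235/263 + 134/189)*1071 - 969 = (79657/49707)*1071 - 969 = 1354169/789 - 969 = 589628/789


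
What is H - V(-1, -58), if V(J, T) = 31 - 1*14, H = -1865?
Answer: -1882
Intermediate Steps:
V(J, T) = 17 (V(J, T) = 31 - 14 = 17)
H - V(-1, -58) = -1865 - 1*17 = -1865 - 17 = -1882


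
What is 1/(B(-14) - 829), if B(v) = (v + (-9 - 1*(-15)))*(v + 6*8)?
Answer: -1/1101 ≈ -0.00090826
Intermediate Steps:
B(v) = (6 + v)*(48 + v) (B(v) = (v + (-9 + 15))*(v + 48) = (v + 6)*(48 + v) = (6 + v)*(48 + v))
1/(B(-14) - 829) = 1/((288 + (-14)² + 54*(-14)) - 829) = 1/((288 + 196 - 756) - 829) = 1/(-272 - 829) = 1/(-1101) = -1/1101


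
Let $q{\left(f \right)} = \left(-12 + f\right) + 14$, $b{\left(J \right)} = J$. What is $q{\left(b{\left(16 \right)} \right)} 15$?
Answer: $270$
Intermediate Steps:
$q{\left(f \right)} = 2 + f$
$q{\left(b{\left(16 \right)} \right)} 15 = \left(2 + 16\right) 15 = 18 \cdot 15 = 270$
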